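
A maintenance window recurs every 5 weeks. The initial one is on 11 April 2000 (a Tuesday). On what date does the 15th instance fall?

The 15th occurrence is 14 intervals after the first: 14 × 35 = 490 days after 11 April 2000.
April has 30 days — 19 days to the end of April leaves 471.
From end of April to end of 2000 is 245 days (226 left).
January has 31 days (195 left).
February has 28 days (167 left).
March has 31 days (136 left).
April has 30 days (106 left).
May has 31 days (75 left).
June has 30 days (45 left).
July has 31 days (14 left).
14 days into August → 14 August 2001.

14 August 2001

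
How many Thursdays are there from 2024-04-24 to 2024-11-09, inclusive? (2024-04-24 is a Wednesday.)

29

2024-04-24 is a Wednesday; the first Thursday on or after it is 2024-04-25 (1 day later).
From 2024-04-25 to 2024-11-09: 5 + 31 + 30 + 31 + 31 + 30 + 31 + 9 = 198 days (rest of April, May, June, July, August, September, October, November).
198 ÷ 7 = 28 full weeks with remainder 2, so 28 more Thursdays after the first → 29.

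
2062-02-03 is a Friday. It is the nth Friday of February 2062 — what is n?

Day 3 falls in week ⌈3/7⌉ of the month.
Days 1–7 hold the 1st Friday, 8–14 the 2nd, 15–21 the 3rd, 22–28 the 4th, 29–31 the 5th.
3 is in the range for the 1st.

1st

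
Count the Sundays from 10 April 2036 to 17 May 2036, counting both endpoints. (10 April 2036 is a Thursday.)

10 April 2036 is a Thursday; the first Sunday on or after it is 13 April 2036 (3 days later).
From 13 April 2036 to 17 May 2036: 17 + 17 = 34 days (rest of April, May).
34 ÷ 7 = 4 full weeks with remainder 6, so 4 more Sundays after the first → 5.

5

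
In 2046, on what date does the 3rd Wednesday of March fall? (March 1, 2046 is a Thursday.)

March 2046 begins on a Thursday, so the first Wednesday is March 7 (6 days later).
The 3rd Wednesday is 2 weeks later: 7 + 14 = 21.

21 March 2046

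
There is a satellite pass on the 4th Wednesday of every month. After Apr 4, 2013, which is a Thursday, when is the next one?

Apr 24, 2013

Apr 2013 starts on a Monday; its first Wednesday is the 3rd, so the 4th Wednesday is the 24th — Apr 24, 2013.
Apr 24, 2013 is after Apr 4, 2013, so that is the next one.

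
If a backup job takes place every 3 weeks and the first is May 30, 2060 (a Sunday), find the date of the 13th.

The 13th occurrence is 12 intervals after the first: 12 × 21 = 252 days after May 30, 2060.
May has 31 days — 1 day to the end of May leaves 251.
June has 30 days (221 left).
July has 31 days (190 left).
August has 31 days (159 left).
September has 30 days (129 left).
October has 31 days (98 left).
November has 30 days (68 left).
December has 31 days (37 left).
January has 31 days (6 left).
6 days into February → February 6, 2061.

February 6, 2061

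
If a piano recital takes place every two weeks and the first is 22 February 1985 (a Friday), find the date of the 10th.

The 10th occurrence is 9 intervals after the first: 9 × 14 = 126 days after 22 February 1985.
February has 28 days — 6 days to the end of February leaves 120.
March has 31 days (89 left).
April has 30 days (59 left).
May has 31 days (28 left).
28 days into June → 28 June 1985.

28 June 1985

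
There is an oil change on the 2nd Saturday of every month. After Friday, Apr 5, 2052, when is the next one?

Apr 13, 2052

Apr 2052 starts on a Monday; its first Saturday is the 6th, so the 2nd Saturday is the 13th — Apr 13, 2052.
Apr 13, 2052 is after Apr 5, 2052, so that is the next one.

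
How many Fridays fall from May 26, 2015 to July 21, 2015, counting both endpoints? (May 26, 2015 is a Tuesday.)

May 26, 2015 is a Tuesday; the first Friday on or after it is May 29, 2015 (3 days later).
From May 29, 2015 to July 21, 2015: 2 + 30 + 21 = 53 days (rest of May, June, July).
53 ÷ 7 = 7 full weeks with remainder 4, so 7 more Fridays after the first → 8.

8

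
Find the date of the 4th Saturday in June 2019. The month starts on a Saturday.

22 June 2019

June 2019 begins on a Saturday, so the first Saturday is June 1.
The 4th Saturday is 3 weeks later: 1 + 21 = 22.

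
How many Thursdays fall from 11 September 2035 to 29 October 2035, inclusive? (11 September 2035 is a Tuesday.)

11 September 2035 is a Tuesday; the first Thursday on or after it is 13 September 2035 (2 days later).
From 13 September 2035 to 29 October 2035: 17 + 29 = 46 days (rest of September, October).
46 ÷ 7 = 6 full weeks with remainder 4, so 6 more Thursdays after the first → 7.

7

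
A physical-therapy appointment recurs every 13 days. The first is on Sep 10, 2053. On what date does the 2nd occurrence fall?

The 2nd occurrence is 1 interval after the first: 1 × 13 = 13 days after Sep 10, 2053.
13 days later is Sep 23, 2053.

Sep 23, 2053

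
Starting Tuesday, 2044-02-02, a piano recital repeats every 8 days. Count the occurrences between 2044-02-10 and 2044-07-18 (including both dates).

20

Occurrences land 8·i days after 2044-02-02 for i = 0, 1, 2, …
2044-02-10 is 8 days after the start; 8 ÷ 8 = 1 remainder 0. First occurrence in the window: #2 on 2044-02-10 (1×8 = 8 days in).
2044-07-18 is 167 days after the start; 167 ÷ 8 = 20 remainder 7. Last occurrence in the window: #21 on 2044-07-11.
Occurrences #2 through #21: 20 in total.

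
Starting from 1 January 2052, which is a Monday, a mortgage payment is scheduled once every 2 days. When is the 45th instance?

29 March 2052

The 45th occurrence is 44 intervals after the first: 44 × 2 = 88 days after 1 January 2052.
January has 31 days — 30 days to the end of January leaves 58.
February has 29 days (29 left).
29 days into March → 29 March 2052.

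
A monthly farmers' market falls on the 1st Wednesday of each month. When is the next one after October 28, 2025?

November 5, 2025

October 2025 starts on a Wednesday, so its 1st Wednesday is October 1, 2025.
That is not after October 28, 2025, so look at November 2025.
November 2025 starts on a Saturday, so its 1st Wednesday is November 5, 2025 (4 days in).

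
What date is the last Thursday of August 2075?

August 2075 begins on a Thursday, so the first Thursday is August 1.
August 2075 has 31 days. Adding weeks: 1, 8, 15, 22, 29 — the last one ≤ 31 is the 29th.

August 29, 2075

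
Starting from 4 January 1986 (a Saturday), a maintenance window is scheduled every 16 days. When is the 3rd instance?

5 February 1986

The 3rd occurrence is 2 intervals after the first: 2 × 16 = 32 days after 4 January 1986.
January has 31 days — 27 days to the end of January leaves 5.
5 days into February → 5 February 1986.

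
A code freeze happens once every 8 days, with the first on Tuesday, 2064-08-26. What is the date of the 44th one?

2065-08-05

The 44th occurrence is 43 intervals after the first: 43 × 8 = 344 days after 2064-08-26.
August has 31 days — 5 days to the end of August leaves 339.
September has 30 days (309 left).
October has 31 days (278 left).
November has 30 days (248 left).
December has 31 days (217 left).
January has 31 days (186 left).
February has 28 days (158 left).
March has 31 days (127 left).
April has 30 days (97 left).
May has 31 days (66 left).
June has 30 days (36 left).
July has 31 days (5 left).
5 days into August → 2065-08-05.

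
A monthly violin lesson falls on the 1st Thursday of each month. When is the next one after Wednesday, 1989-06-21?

June 1989 starts on a Thursday, so its 1st Thursday is 1989-06-01.
That is not after 1989-06-21, so look at July 1989.
July 1989 starts on a Saturday, so its 1st Thursday is 1989-07-06 (5 days in).

1989-07-06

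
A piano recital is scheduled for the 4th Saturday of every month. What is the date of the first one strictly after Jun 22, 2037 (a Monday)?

Jun 2037 starts on a Monday; its first Saturday is the 6th, so the 4th Saturday is the 27th — Jun 27, 2037.
Jun 27, 2037 is after Jun 22, 2037, so that is the next one.

Jun 27, 2037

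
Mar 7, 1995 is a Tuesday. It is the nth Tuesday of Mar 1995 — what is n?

1st

Day 7 falls in week ⌈7/7⌉ of the month.
Days 1–7 hold the 1st Tuesday, 8–14 the 2nd, 15–21 the 3rd, 22–28 the 4th, 29–31 the 5th.
7 is in the range for the 1st.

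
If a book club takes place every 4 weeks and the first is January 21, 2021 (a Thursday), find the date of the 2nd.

February 18, 2021

The 2nd occurrence is 1 interval after the first: 1 × 28 = 28 days after January 21, 2021.
January has 31 days — 10 days to the end of January leaves 18.
18 days into February → February 18, 2021.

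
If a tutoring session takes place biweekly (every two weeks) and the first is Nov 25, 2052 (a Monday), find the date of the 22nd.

The 22nd occurrence is 21 intervals after the first: 21 × 14 = 294 days after Nov 25, 2052.
Nov has 30 days — 5 days to the end of Nov leaves 289.
Dec has 31 days (258 left).
Jan has 31 days (227 left).
Feb has 28 days (199 left).
Mar has 31 days (168 left).
Apr has 30 days (138 left).
May has 31 days (107 left).
Jun has 30 days (77 left).
Jul has 31 days (46 left).
Aug has 31 days (15 left).
15 days into Sep → Sep 15, 2053.

Sep 15, 2053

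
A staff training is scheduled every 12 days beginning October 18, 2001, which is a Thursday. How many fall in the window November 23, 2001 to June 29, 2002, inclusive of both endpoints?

Occurrences land 12·i days after October 18, 2001 for i = 0, 1, 2, …
November 23, 2001 is 36 days after the start; 36 ÷ 12 = 3 remainder 0. First occurrence in the window: #4 on November 23, 2001 (3×12 = 36 days in).
June 29, 2002 is 254 days after the start; 254 ÷ 12 = 21 remainder 2. Last occurrence in the window: #22 on June 27, 2002.
Occurrences #4 through #22: 19 in total.

19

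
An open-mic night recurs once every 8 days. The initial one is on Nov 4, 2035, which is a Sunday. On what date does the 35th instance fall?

The 35th occurrence is 34 intervals after the first: 34 × 8 = 272 days after Nov 4, 2035.
Nov has 30 days — 26 days to the end of Nov leaves 246.
Dec has 31 days (215 left).
Jan has 31 days (184 left).
Feb has 29 days (155 left).
Mar has 31 days (124 left).
Apr has 30 days (94 left).
May has 31 days (63 left).
Jun has 30 days (33 left).
Jul has 31 days (2 left).
2 days into Aug → Aug 2, 2036.

Aug 2, 2036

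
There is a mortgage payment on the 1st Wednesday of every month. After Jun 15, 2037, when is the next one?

Jun 2037 starts on a Monday, so its 1st Wednesday is Jun 3, 2037 (2 days in).
That is not after Jun 15, 2037, so look at Jul 2037.
Jul 2037 starts on a Wednesday, so its 1st Wednesday is Jul 1, 2037.

Jul 1, 2037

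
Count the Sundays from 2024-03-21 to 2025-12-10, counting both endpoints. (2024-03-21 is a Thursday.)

90

2024-03-21 is a Thursday; the first Sunday on or after it is 2024-03-24 (3 days later).
From 2024-03-24 to 2025-12-10: 282 + 344 = 626 days (rest of 2024, to 2025-12-10 in 2025).
626 ÷ 7 = 89 full weeks with remainder 3, so 89 more Sundays after the first → 90.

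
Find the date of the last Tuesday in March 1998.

March 1998 begins on a Sunday, so the first Tuesday is March 3 (2 days later).
March 1998 has 31 days. Adding weeks: 3, 10, 17, 24, 31 — the last one ≤ 31 is the 31st.

31 March 1998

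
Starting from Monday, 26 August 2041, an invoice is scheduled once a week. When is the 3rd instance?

The 3rd occurrence is 2 intervals after the first: 2 × 7 = 14 days after 26 August 2041.
August has 31 days — 5 days to the end of August leaves 9.
9 days into September → 9 September 2041.

9 September 2041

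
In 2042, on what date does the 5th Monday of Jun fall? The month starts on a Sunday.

Jun 30, 2042

Jun 2042 begins on a Sunday, so the first Monday is Jun 2 (1 day later).
The 5th Monday is 4 weeks later: 2 + 28 = 30.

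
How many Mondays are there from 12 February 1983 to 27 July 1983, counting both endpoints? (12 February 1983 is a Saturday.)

24

12 February 1983 is a Saturday; the first Monday on or after it is 14 February 1983 (2 days later).
From 14 February 1983 to 27 July 1983: 14 + 31 + 30 + 31 + 30 + 27 = 163 days (rest of February, March, April, May, June, July).
163 ÷ 7 = 23 full weeks with remainder 2, so 23 more Mondays after the first → 24.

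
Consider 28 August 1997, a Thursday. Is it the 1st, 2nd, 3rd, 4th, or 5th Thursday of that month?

Day 28 falls in week ⌈28/7⌉ of the month.
Days 1–7 hold the 1st Thursday, 8–14 the 2nd, 15–21 the 3rd, 22–28 the 4th, 29–31 the 5th.
28 is in the range for the 4th.

4th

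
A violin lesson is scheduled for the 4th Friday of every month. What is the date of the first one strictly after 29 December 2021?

December 2021 starts on a Wednesday; its first Friday is the 3rd, so the 4th Friday is the 24th — 24 December 2021.
That is not after 29 December 2021, so look at January 2022.
January 2022 starts on a Saturday; its first Friday is the 7th, so the 4th Friday is the 28th — 28 January 2022.

28 January 2022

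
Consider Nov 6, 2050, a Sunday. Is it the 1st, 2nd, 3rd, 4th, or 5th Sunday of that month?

Day 6 falls in week ⌈6/7⌉ of the month.
Days 1–7 hold the 1st Sunday, 8–14 the 2nd, 15–21 the 3rd, 22–28 the 4th, 29–31 the 5th.
6 is in the range for the 1st.

1st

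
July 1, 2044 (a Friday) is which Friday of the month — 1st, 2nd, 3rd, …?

1st

Day 1 falls in week ⌈1/7⌉ of the month.
Days 1–7 hold the 1st Friday, 8–14 the 2nd, 15–21 the 3rd, 22–28 the 4th, 29–31 the 5th.
1 is in the range for the 1st.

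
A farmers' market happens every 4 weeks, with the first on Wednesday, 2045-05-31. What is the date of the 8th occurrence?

The 8th occurrence is 7 intervals after the first: 7 × 28 = 196 days after 2045-05-31.
May has 31 days — 0 days to the end of May leaves 196.
June has 30 days (166 left).
July has 31 days (135 left).
August has 31 days (104 left).
September has 30 days (74 left).
October has 31 days (43 left).
November has 30 days (13 left).
13 days into December → 2045-12-13.

2045-12-13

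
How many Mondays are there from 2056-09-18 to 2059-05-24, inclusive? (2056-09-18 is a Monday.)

2056-09-18 is a Monday; the first Monday on or after it is 2056-09-18.
From 2056-09-18 to 2059-05-24: 104 + 365 + 365 + 144 = 978 days (rest of 2056, 2057, 2058, to 2059-05-24 in 2059).
978 ÷ 7 = 139 full weeks with remainder 5, so 139 more Mondays after the first → 140.

140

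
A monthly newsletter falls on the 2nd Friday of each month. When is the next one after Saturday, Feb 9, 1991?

Mar 8, 1991

Feb 1991 starts on a Friday; its first Friday is the 1st, so the 2nd Friday is the 8th — Feb 8, 1991.
That is not after Feb 9, 1991, so look at Mar 1991.
Mar 1991 starts on a Friday; its first Friday is the 1st, so the 2nd Friday is the 8th — Mar 8, 1991.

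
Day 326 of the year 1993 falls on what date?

January has 31 days (326 − 31 = 295 remain).
February has 28 days (295 − 28 = 267 remain).
March has 31 days (267 − 31 = 236 remain).
April has 30 days (236 − 30 = 206 remain).
May has 31 days (206 − 31 = 175 remain).
June has 30 days (175 − 30 = 145 remain).
July has 31 days (145 − 31 = 114 remain).
August has 31 days (114 − 31 = 83 remain).
September has 30 days (83 − 30 = 53 remain).
October has 31 days (53 − 31 = 22 remain).
22 into November → November 22.

1993-11-22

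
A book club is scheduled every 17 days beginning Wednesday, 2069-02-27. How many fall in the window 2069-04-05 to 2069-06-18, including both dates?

Occurrences land 17·i days after 2069-02-27 for i = 0, 1, 2, …
2069-04-05 is 37 days after the start; 37 ÷ 17 = 2 remainder 3; since the remainder is 3, round up to i = 3. First occurrence in the window: #4 on 2069-04-19 (3×17 = 51 days in).
2069-06-18 is 111 days after the start; 111 ÷ 17 = 6 remainder 9. Last occurrence in the window: #7 on 2069-06-09.
Occurrences #4 through #7: 4 in total.

4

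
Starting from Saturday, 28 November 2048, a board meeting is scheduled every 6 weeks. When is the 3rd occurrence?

20 February 2049

The 3rd occurrence is 2 intervals after the first: 2 × 42 = 84 days after 28 November 2048.
November has 30 days — 2 days to the end of November leaves 82.
December has 31 days (51 left).
January has 31 days (20 left).
20 days into February → 20 February 2049.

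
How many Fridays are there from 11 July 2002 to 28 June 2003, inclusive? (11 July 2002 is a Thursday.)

11 July 2002 is a Thursday; the first Friday on or after it is 12 July 2002 (1 day later).
From 12 July 2002 to 28 June 2003: 172 + 179 = 351 days (rest of 2002, to 28 June 2003 in 2003).
351 ÷ 7 = 50 full weeks with remainder 1, so 50 more Fridays after the first → 51.

51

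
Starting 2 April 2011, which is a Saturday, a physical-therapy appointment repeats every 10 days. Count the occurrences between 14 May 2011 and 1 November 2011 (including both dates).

17

Occurrences land 10·i days after 2 April 2011 for i = 0, 1, 2, …
14 May 2011 is 42 days after the start; 42 ÷ 10 = 4 remainder 2; since the remainder is 2, round up to i = 5. First occurrence in the window: #6 on 22 May 2011 (5×10 = 50 days in).
1 November 2011 is 213 days after the start; 213 ÷ 10 = 21 remainder 3. Last occurrence in the window: #22 on 29 October 2011.
Occurrences #6 through #22: 17 in total.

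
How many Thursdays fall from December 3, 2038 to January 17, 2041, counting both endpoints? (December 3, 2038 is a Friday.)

December 3, 2038 is a Friday; the first Thursday on or after it is December 9, 2038 (6 days later).
From December 9, 2038 to January 17, 2041: 22 + 365 + 366 + 17 = 770 days (rest of 2038, 2039, 2040, to January 17, 2041 in 2041).
770 ÷ 7 = 110 full weeks with remainder 0, so 110 more Thursdays after the first → 111.

111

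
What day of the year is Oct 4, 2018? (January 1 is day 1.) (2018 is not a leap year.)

Days in months before Oct: 31 + 28 + 31 + 30 + 31 + 30 + 31 + 31 + 30 = 273.
Plus 4 days into Oct → day 277.

277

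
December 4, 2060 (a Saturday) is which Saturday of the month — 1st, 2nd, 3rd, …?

Day 4 falls in week ⌈4/7⌉ of the month.
Days 1–7 hold the 1st Saturday, 8–14 the 2nd, 15–21 the 3rd, 22–28 the 4th, 29–31 the 5th.
4 is in the range for the 1st.

1st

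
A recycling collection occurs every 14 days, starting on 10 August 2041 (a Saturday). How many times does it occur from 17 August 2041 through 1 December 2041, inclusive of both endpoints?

8

Occurrences land 14·i days after 10 August 2041 for i = 0, 1, 2, …
17 August 2041 is 7 days after the start; 7 ÷ 14 = 0 remainder 7; since the remainder is 7, round up to i = 1. First occurrence in the window: #2 on 24 August 2041 (1×14 = 14 days in).
1 December 2041 is 113 days after the start; 113 ÷ 14 = 8 remainder 1. Last occurrence in the window: #9 on 30 November 2041.
Occurrences #2 through #9: 8 in total.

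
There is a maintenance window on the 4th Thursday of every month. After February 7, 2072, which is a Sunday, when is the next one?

February 25, 2072

February 2072 starts on a Monday; its first Thursday is the 4th, so the 4th Thursday is the 25th — February 25, 2072.
February 25, 2072 is after February 7, 2072, so that is the next one.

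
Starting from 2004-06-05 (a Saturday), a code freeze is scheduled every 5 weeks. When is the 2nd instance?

2004-07-10

The 2nd occurrence is 1 interval after the first: 1 × 35 = 35 days after 2004-06-05.
June has 30 days — 25 days to the end of June leaves 10.
10 days into July → 2004-07-10.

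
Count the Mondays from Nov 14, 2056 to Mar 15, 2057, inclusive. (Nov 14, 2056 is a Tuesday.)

17

Nov 14, 2056 is a Tuesday; the first Monday on or after it is Nov 20, 2056 (6 days later).
From Nov 20, 2056 to Mar 15, 2057: 10 + 31 + 31 + 28 + 15 = 115 days (rest of Nov, Dec, Jan, Feb, Mar).
115 ÷ 7 = 16 full weeks with remainder 3, so 16 more Mondays after the first → 17.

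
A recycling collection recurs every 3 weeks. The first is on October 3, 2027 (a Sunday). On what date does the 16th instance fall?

August 13, 2028

The 16th occurrence is 15 intervals after the first: 15 × 21 = 315 days after October 3, 2027.
October has 31 days — 28 days to the end of October leaves 287.
November has 30 days (257 left).
December has 31 days (226 left).
January has 31 days (195 left).
February has 29 days (166 left).
March has 31 days (135 left).
April has 30 days (105 left).
May has 31 days (74 left).
June has 30 days (44 left).
July has 31 days (13 left).
13 days into August → August 13, 2028.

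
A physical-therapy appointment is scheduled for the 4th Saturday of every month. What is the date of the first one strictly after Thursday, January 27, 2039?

February 26, 2039

January 2039 starts on a Saturday; its first Saturday is the 1st, so the 4th Saturday is the 22nd — January 22, 2039.
That is not after January 27, 2039, so look at February 2039.
February 2039 starts on a Tuesday; its first Saturday is the 5th, so the 4th Saturday is the 26th — February 26, 2039.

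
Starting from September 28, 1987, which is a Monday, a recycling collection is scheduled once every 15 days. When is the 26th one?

October 7, 1988

The 26th occurrence is 25 intervals after the first: 25 × 15 = 375 days after September 28, 1987.
September has 30 days — 2 days to the end of September leaves 373.
October has 31 days (342 left).
November has 30 days (312 left).
December has 31 days (281 left).
January has 31 days (250 left).
February has 29 days (221 left).
March has 31 days (190 left).
April has 30 days (160 left).
May has 31 days (129 left).
June has 30 days (99 left).
July has 31 days (68 left).
August has 31 days (37 left).
September has 30 days (7 left).
7 days into October → October 7, 1988.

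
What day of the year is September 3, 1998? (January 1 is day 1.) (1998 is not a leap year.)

246

Days in months before September: 31 + 28 + 31 + 30 + 31 + 30 + 31 + 31 = 243.
Plus 3 days into September → day 246.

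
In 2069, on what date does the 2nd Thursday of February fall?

February 2069 begins on a Friday, so the first Thursday is February 7 (6 days later).
The 2nd Thursday is 1 weeks later: 7 + 7 = 14.

14 February 2069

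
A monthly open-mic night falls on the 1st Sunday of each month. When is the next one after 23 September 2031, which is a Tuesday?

5 October 2031

September 2031 starts on a Monday, so its 1st Sunday is 7 September 2031 (6 days in).
That is not after 23 September 2031, so look at October 2031.
October 2031 starts on a Wednesday, so its 1st Sunday is 5 October 2031 (4 days in).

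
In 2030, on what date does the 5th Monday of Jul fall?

Jul 2030 begins on a Monday, so the first Monday is Jul 1.
The 5th Monday is 4 weeks later: 1 + 28 = 29.

Jul 29, 2030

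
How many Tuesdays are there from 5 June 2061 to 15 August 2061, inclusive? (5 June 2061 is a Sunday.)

10

5 June 2061 is a Sunday; the first Tuesday on or after it is 7 June 2061 (2 days later).
From 7 June 2061 to 15 August 2061: 23 + 31 + 15 = 69 days (rest of June, July, August).
69 ÷ 7 = 9 full weeks with remainder 6, so 9 more Tuesdays after the first → 10.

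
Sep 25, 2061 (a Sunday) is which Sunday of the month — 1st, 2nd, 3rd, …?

Day 25 falls in week ⌈25/7⌉ of the month.
Days 1–7 hold the 1st Sunday, 8–14 the 2nd, 15–21 the 3rd, 22–28 the 4th, 29–31 the 5th.
25 is in the range for the 4th.

4th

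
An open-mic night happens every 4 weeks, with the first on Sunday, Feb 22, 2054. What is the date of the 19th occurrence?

Jul 11, 2055

The 19th occurrence is 18 intervals after the first: 18 × 28 = 504 days after Feb 22, 2054.
Feb has 28 days — 6 days to the end of Feb leaves 498.
From end of Feb to end of 2054 is 306 days (192 left).
Jan has 31 days (161 left).
Feb has 28 days (133 left).
Mar has 31 days (102 left).
Apr has 30 days (72 left).
May has 31 days (41 left).
Jun has 30 days (11 left).
11 days into Jul → Jul 11, 2055.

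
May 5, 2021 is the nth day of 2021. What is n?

Days in months before May: 31 + 28 + 31 + 30 = 120.
Plus 5 days into May → day 125.

125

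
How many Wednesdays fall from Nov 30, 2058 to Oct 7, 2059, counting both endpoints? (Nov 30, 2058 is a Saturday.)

Nov 30, 2058 is a Saturday; the first Wednesday on or after it is Dec 4, 2058 (4 days later).
From Dec 4, 2058 to Oct 7, 2059: 27 + 31 + 28 + 31 + 30 + 31 + 30 + 31 + 31 + 30 + 7 = 307 days (rest of Dec, Jan, Feb, Mar, Apr, May, Jun, Jul, Aug, Sep, Oct).
307 ÷ 7 = 43 full weeks with remainder 6, so 43 more Wednesdays after the first → 44.

44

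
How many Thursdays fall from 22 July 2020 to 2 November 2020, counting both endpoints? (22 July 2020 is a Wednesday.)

22 July 2020 is a Wednesday; the first Thursday on or after it is 23 July 2020 (1 day later).
From 23 July 2020 to 2 November 2020: 8 + 31 + 30 + 31 + 2 = 102 days (rest of July, August, September, October, November).
102 ÷ 7 = 14 full weeks with remainder 4, so 14 more Thursdays after the first → 15.

15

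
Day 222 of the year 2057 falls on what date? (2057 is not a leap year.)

Aug 10, 2057

Jan has 31 days (222 − 31 = 191 remain).
Feb has 28 days (191 − 28 = 163 remain).
Mar has 31 days (163 − 31 = 132 remain).
Apr has 30 days (132 − 30 = 102 remain).
May has 31 days (102 − 31 = 71 remain).
Jun has 30 days (71 − 30 = 41 remain).
Jul has 31 days (41 − 31 = 10 remain).
10 into Aug → Aug 10.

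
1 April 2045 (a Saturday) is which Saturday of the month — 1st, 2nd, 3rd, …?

Day 1 falls in week ⌈1/7⌉ of the month.
Days 1–7 hold the 1st Saturday, 8–14 the 2nd, 15–21 the 3rd, 22–28 the 4th, 29–31 the 5th.
1 is in the range for the 1st.

1st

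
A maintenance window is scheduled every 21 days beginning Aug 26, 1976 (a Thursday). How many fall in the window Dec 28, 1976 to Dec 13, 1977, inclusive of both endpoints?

17

Occurrences land 21·i days after Aug 26, 1976 for i = 0, 1, 2, …
Dec 28, 1976 is 124 days after the start; 124 ÷ 21 = 5 remainder 19; since the remainder is 19, round up to i = 6. First occurrence in the window: #7 on Dec 30, 1976 (6×21 = 126 days in).
Dec 13, 1977 is 474 days after the start; 474 ÷ 21 = 22 remainder 12. Last occurrence in the window: #23 on Dec 1, 1977.
Occurrences #7 through #23: 17 in total.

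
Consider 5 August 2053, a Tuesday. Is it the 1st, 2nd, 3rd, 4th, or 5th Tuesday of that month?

Day 5 falls in week ⌈5/7⌉ of the month.
Days 1–7 hold the 1st Tuesday, 8–14 the 2nd, 15–21 the 3rd, 22–28 the 4th, 29–31 the 5th.
5 is in the range for the 1st.

1st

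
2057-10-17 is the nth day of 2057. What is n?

290

Days in months before October: 31 + 28 + 31 + 30 + 31 + 30 + 31 + 31 + 30 = 273.
Plus 17 days into October → day 290.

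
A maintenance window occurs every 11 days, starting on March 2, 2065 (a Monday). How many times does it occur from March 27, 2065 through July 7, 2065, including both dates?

Occurrences land 11·i days after March 2, 2065 for i = 0, 1, 2, …
March 27, 2065 is 25 days after the start; 25 ÷ 11 = 2 remainder 3; since the remainder is 3, round up to i = 3. First occurrence in the window: #4 on April 4, 2065 (3×11 = 33 days in).
July 7, 2065 is 127 days after the start; 127 ÷ 11 = 11 remainder 6. Last occurrence in the window: #12 on July 1, 2065.
Occurrences #4 through #12: 9 in total.

9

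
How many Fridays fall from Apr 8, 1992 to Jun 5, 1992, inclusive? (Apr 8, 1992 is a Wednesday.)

Apr 8, 1992 is a Wednesday; the first Friday on or after it is Apr 10, 1992 (2 days later).
From Apr 10, 1992 to Jun 5, 1992: 20 + 31 + 5 = 56 days (rest of Apr, May, Jun).
56 ÷ 7 = 8 full weeks with remainder 0, so 8 more Fridays after the first → 9.

9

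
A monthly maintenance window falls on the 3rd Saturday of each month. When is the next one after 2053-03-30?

March 2053 starts on a Saturday; its first Saturday is the 1st, so the 3rd Saturday is the 15th — 2053-03-15.
That is not after 2053-03-30, so look at April 2053.
April 2053 starts on a Tuesday; its first Saturday is the 5th, so the 3rd Saturday is the 19th — 2053-04-19.

2053-04-19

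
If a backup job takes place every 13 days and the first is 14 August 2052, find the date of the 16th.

The 16th occurrence is 15 intervals after the first: 15 × 13 = 195 days after 14 August 2052.
August has 31 days — 17 days to the end of August leaves 178.
September has 30 days (148 left).
October has 31 days (117 left).
November has 30 days (87 left).
December has 31 days (56 left).
January has 31 days (25 left).
25 days into February → 25 February 2053.

25 February 2053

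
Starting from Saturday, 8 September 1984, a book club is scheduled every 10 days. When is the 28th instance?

5 June 1985

The 28th occurrence is 27 intervals after the first: 27 × 10 = 270 days after 8 September 1984.
September has 30 days — 22 days to the end of September leaves 248.
October has 31 days (217 left).
November has 30 days (187 left).
December has 31 days (156 left).
January has 31 days (125 left).
February has 28 days (97 left).
March has 31 days (66 left).
April has 30 days (36 left).
May has 31 days (5 left).
5 days into June → 5 June 1985.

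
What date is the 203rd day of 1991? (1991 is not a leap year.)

1991-07-22

January has 31 days (203 − 31 = 172 remain).
February has 28 days (172 − 28 = 144 remain).
March has 31 days (144 − 31 = 113 remain).
April has 30 days (113 − 30 = 83 remain).
May has 31 days (83 − 31 = 52 remain).
June has 30 days (52 − 30 = 22 remain).
22 into July → July 22.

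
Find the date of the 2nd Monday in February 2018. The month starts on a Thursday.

12 February 2018

February 2018 begins on a Thursday, so the first Monday is February 5 (4 days later).
The 2nd Monday is 1 weeks later: 5 + 7 = 12.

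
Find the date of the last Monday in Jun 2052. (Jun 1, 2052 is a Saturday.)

Jun 24, 2052

Jun 2052 begins on a Saturday, so the first Monday is Jun 3 (2 days later).
Jun 2052 has 30 days. Adding weeks: 3, 10, 17, 24 — the last one ≤ 30 is the 24th.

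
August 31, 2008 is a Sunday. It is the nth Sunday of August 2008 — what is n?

5th

Day 31 falls in week ⌈31/7⌉ of the month.
Days 1–7 hold the 1st Sunday, 8–14 the 2nd, 15–21 the 3rd, 22–28 the 4th, 29–31 the 5th.
31 is in the range for the 5th.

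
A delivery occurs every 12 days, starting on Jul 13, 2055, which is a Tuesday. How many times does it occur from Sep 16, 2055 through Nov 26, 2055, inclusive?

Occurrences land 12·i days after Jul 13, 2055 for i = 0, 1, 2, …
Sep 16, 2055 is 65 days after the start; 65 ÷ 12 = 5 remainder 5; since the remainder is 5, round up to i = 6. First occurrence in the window: #7 on Sep 23, 2055 (6×12 = 72 days in).
Nov 26, 2055 is 136 days after the start; 136 ÷ 12 = 11 remainder 4. Last occurrence in the window: #12 on Nov 22, 2055.
Occurrences #7 through #12: 6 in total.

6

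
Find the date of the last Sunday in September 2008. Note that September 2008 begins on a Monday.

September 2008 begins on a Monday, so the first Sunday is September 7 (6 days later).
September 2008 has 30 days. Adding weeks: 7, 14, 21, 28 — the last one ≤ 30 is the 28th.

28 September 2008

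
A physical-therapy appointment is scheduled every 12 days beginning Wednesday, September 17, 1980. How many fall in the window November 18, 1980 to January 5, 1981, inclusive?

4

Occurrences land 12·i days after September 17, 1980 for i = 0, 1, 2, …
November 18, 1980 is 62 days after the start; 62 ÷ 12 = 5 remainder 2; since the remainder is 2, round up to i = 6. First occurrence in the window: #7 on November 28, 1980 (6×12 = 72 days in).
January 5, 1981 is 110 days after the start; 110 ÷ 12 = 9 remainder 2. Last occurrence in the window: #10 on January 3, 1981.
Occurrences #7 through #10: 4 in total.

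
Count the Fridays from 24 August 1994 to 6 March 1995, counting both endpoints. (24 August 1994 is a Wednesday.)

28

24 August 1994 is a Wednesday; the first Friday on or after it is 26 August 1994 (2 days later).
From 26 August 1994 to 6 March 1995: 5 + 30 + 31 + 30 + 31 + 31 + 28 + 6 = 192 days (rest of August, September, October, November, December, January, February, March).
192 ÷ 7 = 27 full weeks with remainder 3, so 27 more Fridays after the first → 28.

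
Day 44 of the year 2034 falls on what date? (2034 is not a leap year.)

2034-02-13

January has 31 days (44 − 31 = 13 remain).
13 into February → February 13.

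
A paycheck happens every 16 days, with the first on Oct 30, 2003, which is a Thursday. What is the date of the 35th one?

The 35th occurrence is 34 intervals after the first: 34 × 16 = 544 days after Oct 30, 2003.
Oct has 31 days — 1 day to the end of Oct leaves 543.
From end of Oct to end of 2003 is 61 days (482 left).
2004 has 366 days (116 left).
Jan has 31 days (85 left).
Feb has 28 days (57 left).
Mar has 31 days (26 left).
26 days into Apr → Apr 26, 2005.

Apr 26, 2005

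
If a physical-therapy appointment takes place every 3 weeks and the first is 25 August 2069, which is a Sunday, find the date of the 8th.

The 8th occurrence is 7 intervals after the first: 7 × 21 = 147 days after 25 August 2069.
August has 31 days — 6 days to the end of August leaves 141.
September has 30 days (111 left).
October has 31 days (80 left).
November has 30 days (50 left).
December has 31 days (19 left).
19 days into January → 19 January 2070.

19 January 2070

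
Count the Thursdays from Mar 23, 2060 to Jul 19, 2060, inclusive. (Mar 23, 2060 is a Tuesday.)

17

Mar 23, 2060 is a Tuesday; the first Thursday on or after it is Mar 25, 2060 (2 days later).
From Mar 25, 2060 to Jul 19, 2060: 6 + 30 + 31 + 30 + 19 = 116 days (rest of Mar, Apr, May, Jun, Jul).
116 ÷ 7 = 16 full weeks with remainder 4, so 16 more Thursdays after the first → 17.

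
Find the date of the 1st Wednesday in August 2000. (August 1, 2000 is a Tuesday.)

2 August 2000

August 2000 begins on a Tuesday, so the first Wednesday is August 2 (1 day later).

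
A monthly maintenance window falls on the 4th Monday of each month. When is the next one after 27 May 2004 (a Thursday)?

May 2004 starts on a Saturday; its first Monday is the 3rd, so the 4th Monday is the 24th — 24 May 2004.
That is not after 27 May 2004, so look at June 2004.
June 2004 starts on a Tuesday; its first Monday is the 7th, so the 4th Monday is the 28th — 28 June 2004.

28 June 2004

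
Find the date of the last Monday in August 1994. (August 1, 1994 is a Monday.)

29 August 1994

August 1994 begins on a Monday, so the first Monday is August 1.
August 1994 has 31 days. Adding weeks: 1, 8, 15, 22, 29 — the last one ≤ 31 is the 29th.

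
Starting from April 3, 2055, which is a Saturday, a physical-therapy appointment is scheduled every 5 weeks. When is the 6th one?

The 6th occurrence is 5 intervals after the first: 5 × 35 = 175 days after April 3, 2055.
April has 30 days — 27 days to the end of April leaves 148.
May has 31 days (117 left).
June has 30 days (87 left).
July has 31 days (56 left).
August has 31 days (25 left).
25 days into September → September 25, 2055.

September 25, 2055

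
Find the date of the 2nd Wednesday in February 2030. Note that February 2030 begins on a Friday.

February 2030 begins on a Friday, so the first Wednesday is February 6 (5 days later).
The 2nd Wednesday is 1 weeks later: 6 + 7 = 13.

2030-02-13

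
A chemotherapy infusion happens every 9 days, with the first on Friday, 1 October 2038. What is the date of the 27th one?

23 May 2039

The 27th occurrence is 26 intervals after the first: 26 × 9 = 234 days after 1 October 2038.
October has 31 days — 30 days to the end of October leaves 204.
November has 30 days (174 left).
December has 31 days (143 left).
January has 31 days (112 left).
February has 28 days (84 left).
March has 31 days (53 left).
April has 30 days (23 left).
23 days into May → 23 May 2039.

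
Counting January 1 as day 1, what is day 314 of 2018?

10 November 2018

January has 31 days (314 − 31 = 283 remain).
February has 28 days (283 − 28 = 255 remain).
March has 31 days (255 − 31 = 224 remain).
April has 30 days (224 − 30 = 194 remain).
May has 31 days (194 − 31 = 163 remain).
June has 30 days (163 − 30 = 133 remain).
July has 31 days (133 − 31 = 102 remain).
August has 31 days (102 − 31 = 71 remain).
September has 30 days (71 − 30 = 41 remain).
October has 31 days (41 − 31 = 10 remain).
10 into November → November 10.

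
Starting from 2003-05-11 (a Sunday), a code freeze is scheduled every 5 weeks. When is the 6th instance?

2003-11-02

The 6th occurrence is 5 intervals after the first: 5 × 35 = 175 days after 2003-05-11.
May has 31 days — 20 days to the end of May leaves 155.
June has 30 days (125 left).
July has 31 days (94 left).
August has 31 days (63 left).
September has 30 days (33 left).
October has 31 days (2 left).
2 days into November → 2003-11-02.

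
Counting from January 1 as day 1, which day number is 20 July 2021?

201

Days in months before July: 31 + 28 + 31 + 30 + 31 + 30 = 181.
Plus 20 days into July → day 201.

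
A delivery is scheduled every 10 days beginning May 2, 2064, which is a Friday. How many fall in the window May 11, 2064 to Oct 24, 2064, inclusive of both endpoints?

Occurrences land 10·i days after May 2, 2064 for i = 0, 1, 2, …
May 11, 2064 is 9 days after the start; 9 ÷ 10 = 0 remainder 9; since the remainder is 9, round up to i = 1. First occurrence in the window: #2 on May 12, 2064 (1×10 = 10 days in).
Oct 24, 2064 is 175 days after the start; 175 ÷ 10 = 17 remainder 5. Last occurrence in the window: #18 on Oct 19, 2064.
Occurrences #2 through #18: 17 in total.

17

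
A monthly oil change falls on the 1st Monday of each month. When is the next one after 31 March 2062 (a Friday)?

March 2062 starts on a Wednesday, so its 1st Monday is 6 March 2062 (5 days in).
That is not after 31 March 2062, so look at April 2062.
April 2062 starts on a Saturday, so its 1st Monday is 3 April 2062 (2 days in).

3 April 2062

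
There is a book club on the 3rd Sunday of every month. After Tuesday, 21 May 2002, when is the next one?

16 June 2002

May 2002 starts on a Wednesday; its first Sunday is the 5th, so the 3rd Sunday is the 19th — 19 May 2002.
That is not after 21 May 2002, so look at June 2002.
June 2002 starts on a Saturday; its first Sunday is the 2nd, so the 3rd Sunday is the 16th — 16 June 2002.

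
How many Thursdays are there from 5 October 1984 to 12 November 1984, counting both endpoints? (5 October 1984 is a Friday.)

5

5 October 1984 is a Friday; the first Thursday on or after it is 11 October 1984 (6 days later).
From 11 October 1984 to 12 November 1984: 20 + 12 = 32 days (rest of October, November).
32 ÷ 7 = 4 full weeks with remainder 4, so 4 more Thursdays after the first → 5.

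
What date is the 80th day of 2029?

January has 31 days (80 − 31 = 49 remain).
February has 28 days (49 − 28 = 21 remain).
21 into March → March 21.

21 March 2029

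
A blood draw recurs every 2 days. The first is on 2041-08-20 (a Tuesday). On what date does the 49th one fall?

2041-11-24

The 49th occurrence is 48 intervals after the first: 48 × 2 = 96 days after 2041-08-20.
August has 31 days — 11 days to the end of August leaves 85.
September has 30 days (55 left).
October has 31 days (24 left).
24 days into November → 2041-11-24.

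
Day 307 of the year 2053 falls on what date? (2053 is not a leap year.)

3 November 2053

January has 31 days (307 − 31 = 276 remain).
February has 28 days (276 − 28 = 248 remain).
March has 31 days (248 − 31 = 217 remain).
April has 30 days (217 − 30 = 187 remain).
May has 31 days (187 − 31 = 156 remain).
June has 30 days (156 − 30 = 126 remain).
July has 31 days (126 − 31 = 95 remain).
August has 31 days (95 − 31 = 64 remain).
September has 30 days (64 − 30 = 34 remain).
October has 31 days (34 − 31 = 3 remain).
3 into November → November 3.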